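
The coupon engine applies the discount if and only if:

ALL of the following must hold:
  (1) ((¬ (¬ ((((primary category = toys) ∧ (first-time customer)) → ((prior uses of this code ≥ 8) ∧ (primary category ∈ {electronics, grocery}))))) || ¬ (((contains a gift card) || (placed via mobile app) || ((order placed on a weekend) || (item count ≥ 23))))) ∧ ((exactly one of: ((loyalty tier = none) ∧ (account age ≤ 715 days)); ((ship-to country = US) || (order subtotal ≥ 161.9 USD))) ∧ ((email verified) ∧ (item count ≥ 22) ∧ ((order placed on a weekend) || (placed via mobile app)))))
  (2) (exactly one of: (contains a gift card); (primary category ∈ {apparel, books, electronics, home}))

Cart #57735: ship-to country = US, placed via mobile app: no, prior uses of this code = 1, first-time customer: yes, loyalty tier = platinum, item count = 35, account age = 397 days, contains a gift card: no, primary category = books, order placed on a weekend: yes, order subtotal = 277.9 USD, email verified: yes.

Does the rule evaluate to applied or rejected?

Atomic conditions:
  primary category = toys: books == toys is false
  first-time customer: yes → true
  prior uses of this code ≥ 8: 1 ≥ 8 is false
  primary category ∈ {electronics, grocery}: books is not in the set → false
  contains a gift card: no → false
  placed via mobile app: no → false
  order placed on a weekend: yes → true
  item count ≥ 23: 35 ≥ 23 is true
  loyalty tier = none: platinum == none is false
  account age ≤ 715 days: 397 ≤ 715 is true
  ship-to country = US: US == US is true
  order subtotal ≥ 161.9 USD: 277.9 ≥ 161.9 is true
  email verified: yes → true
  item count ≥ 22: 35 ≥ 22 is true
  primary category ∈ {apparel, books, electronics, home}: books is in the set → true
Combine:
[1.1.1.1.1.1] false AND true = false
[1.1.1.1.1.2] false AND false = false
[1.1.1.1.1] false → false (antecedent false ⇒ implication holds) = true
[1.1.1.1] NOT true = false
[1.1.1] NOT false = true
[1.1.2.1.3] true OR true = true
[1.1.2.1] false OR false OR true = true
[1.1.2] NOT true = false
[1.1] true OR false = true
[1.2.1.1] false AND true = false
[1.2.1.2] true OR true = true
[1.2.1] exactly-one(false, true) = true
[1.2.2.3] true OR false = true
[1.2.2] true AND true AND true = true
[1.2] true AND true = true
[1] true AND true = true
[2] exactly-one(false, true) = true
[root] true AND true = true
Overall: true → applied

Applied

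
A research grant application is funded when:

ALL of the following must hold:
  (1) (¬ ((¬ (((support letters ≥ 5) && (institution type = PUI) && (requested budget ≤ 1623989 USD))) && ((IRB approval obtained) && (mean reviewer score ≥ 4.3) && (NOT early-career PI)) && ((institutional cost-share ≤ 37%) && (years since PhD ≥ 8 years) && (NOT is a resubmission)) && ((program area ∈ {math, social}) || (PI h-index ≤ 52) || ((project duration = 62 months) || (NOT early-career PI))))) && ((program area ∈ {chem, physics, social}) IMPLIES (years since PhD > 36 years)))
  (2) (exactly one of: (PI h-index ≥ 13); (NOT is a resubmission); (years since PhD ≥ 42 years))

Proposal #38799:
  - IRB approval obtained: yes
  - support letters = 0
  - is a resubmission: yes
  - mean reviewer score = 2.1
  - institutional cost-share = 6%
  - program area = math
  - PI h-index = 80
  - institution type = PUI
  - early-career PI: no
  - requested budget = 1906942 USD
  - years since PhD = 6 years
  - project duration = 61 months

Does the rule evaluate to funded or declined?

Funded

Atomic conditions:
  support letters ≥ 5: 0 ≥ 5 is false
  institution type = PUI: PUI == PUI is true
  requested budget ≤ 1623989 USD: 1906942 ≤ 1623989 is false
  IRB approval obtained: yes → true
  mean reviewer score ≥ 4.3: 2.1 ≥ 4.3 is false
  NOT early-career PI: no → true
  institutional cost-share ≤ 37%: 6 ≤ 37 is true
  years since PhD ≥ 8 years: 6 ≥ 8 is false
  NOT is a resubmission: yes → false
  program area ∈ {math, social}: math is in the set → true
  PI h-index ≤ 52: 80 ≤ 52 is false
  project duration = 62 months: 61 == 62 is false
  program area ∈ {chem, physics, social}: math is not in the set → false
  years since PhD > 36 years: 6 > 36 is false
  PI h-index ≥ 13: 80 ≥ 13 is true
  years since PhD ≥ 42 years: 6 ≥ 42 is false
Combine:
[1.1.1.1.1] false AND true AND false = false
[1.1.1.1] NOT false = true
[1.1.1.2] true AND false AND true = false
[1.1.1.3] true AND false AND false = false
[1.1.1.4.3] false OR true = true
[1.1.1.4] true OR false OR true = true
[1.1.1] true AND false AND false AND true = false
[1.1] NOT false = true
[1.2] false → false (antecedent false ⇒ implication holds) = true
[1] true AND true = true
[2] exactly-one(true, false, false) = true
[root] true AND true = true
Overall: true → funded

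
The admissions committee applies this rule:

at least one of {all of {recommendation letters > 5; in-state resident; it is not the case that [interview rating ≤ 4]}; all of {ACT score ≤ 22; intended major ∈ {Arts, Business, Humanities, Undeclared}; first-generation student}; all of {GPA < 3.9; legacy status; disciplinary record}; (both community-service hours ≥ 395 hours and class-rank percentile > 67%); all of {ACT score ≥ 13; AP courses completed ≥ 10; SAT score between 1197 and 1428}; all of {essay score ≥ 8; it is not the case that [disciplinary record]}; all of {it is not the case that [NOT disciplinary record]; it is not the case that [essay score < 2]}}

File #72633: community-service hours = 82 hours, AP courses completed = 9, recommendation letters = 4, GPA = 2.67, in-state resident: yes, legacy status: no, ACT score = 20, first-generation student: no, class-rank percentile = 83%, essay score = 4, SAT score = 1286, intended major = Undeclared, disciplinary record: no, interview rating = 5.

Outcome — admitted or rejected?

Rejected

Atomic conditions:
  recommendation letters > 5: 4 > 5 is false
  in-state resident: yes → true
  interview rating ≤ 4: 5 ≤ 4 is false
  ACT score ≤ 22: 20 ≤ 22 is true
  intended major ∈ {Arts, Business, Humanities, Undeclared}: Undeclared is in the set → true
  first-generation student: no → false
  GPA < 3.9: 2.67 < 3.9 is true
  legacy status: no → false
  disciplinary record: no → false
  community-service hours ≥ 395 hours: 82 ≥ 395 is false
  class-rank percentile > 67%: 83 > 67 is true
  ACT score ≥ 13: 20 ≥ 13 is true
  AP courses completed ≥ 10: 9 ≥ 10 is false
  SAT score between 1197 and 1428: 1286 in [1197, 1428] is true
  essay score ≥ 8: 4 ≥ 8 is false
  NOT disciplinary record: no → true
  essay score < 2: 4 < 2 is false
Combine:
[1.3] NOT false = true
[1] false AND true AND true = false
[2] true AND true AND false = false
[3] true AND false AND false = false
[4] false AND true = false
[5] true AND false AND true = false
[6.2] NOT false = true
[6] false AND true = false
[7.1] NOT true = false
[7.2] NOT false = true
[7] false AND true = false
[root] false OR false OR false OR false OR false OR false OR false = false
Overall: false → rejected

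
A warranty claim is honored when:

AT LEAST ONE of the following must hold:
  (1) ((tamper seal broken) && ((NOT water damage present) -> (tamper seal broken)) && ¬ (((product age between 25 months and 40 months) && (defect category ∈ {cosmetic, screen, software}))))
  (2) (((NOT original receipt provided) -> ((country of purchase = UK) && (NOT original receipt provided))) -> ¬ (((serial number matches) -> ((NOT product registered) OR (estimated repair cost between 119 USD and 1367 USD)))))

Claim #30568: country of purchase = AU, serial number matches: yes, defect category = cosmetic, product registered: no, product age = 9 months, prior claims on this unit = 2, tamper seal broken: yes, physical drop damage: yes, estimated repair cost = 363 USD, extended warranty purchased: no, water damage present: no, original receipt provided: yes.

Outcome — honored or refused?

Honored

Atomic conditions:
  tamper seal broken: yes → true
  NOT water damage present: no → true
  product age between 25 months and 40 months: 9 in [25, 40] is false
  defect category ∈ {cosmetic, screen, software}: cosmetic is in the set → true
  NOT original receipt provided: yes → false
  country of purchase = UK: AU == UK is false
  serial number matches: yes → true
  NOT product registered: no → true
  estimated repair cost between 119 USD and 1367 USD: 363 in [119, 1367] is true
Combine:
[1.2] true → true = true
[1.3.1] false AND true = false
[1.3] NOT false = true
[1] true AND true AND true = true
[2.1.2] false AND false = false
[2.1] false → false (antecedent false ⇒ implication holds) = true
[2.2.1.2] true OR true = true
[2.2.1] true → true = true
[2.2] NOT true = false
[2] true → false = false
[root] true OR false = true
Overall: true → honored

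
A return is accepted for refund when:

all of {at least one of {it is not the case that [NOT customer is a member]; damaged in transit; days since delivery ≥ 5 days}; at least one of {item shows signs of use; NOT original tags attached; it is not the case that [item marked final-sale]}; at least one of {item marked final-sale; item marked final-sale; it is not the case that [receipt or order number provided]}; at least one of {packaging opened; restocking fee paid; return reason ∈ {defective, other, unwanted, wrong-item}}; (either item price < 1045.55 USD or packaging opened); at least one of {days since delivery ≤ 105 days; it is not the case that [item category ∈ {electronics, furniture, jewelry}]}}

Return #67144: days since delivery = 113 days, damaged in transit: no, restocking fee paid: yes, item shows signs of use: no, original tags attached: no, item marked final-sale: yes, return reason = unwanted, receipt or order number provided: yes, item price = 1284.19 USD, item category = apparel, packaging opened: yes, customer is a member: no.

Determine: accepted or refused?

Atomic conditions:
  NOT customer is a member: no → true
  damaged in transit: no → false
  days since delivery ≥ 5 days: 113 ≥ 5 is true
  item shows signs of use: no → false
  NOT original tags attached: no → true
  item marked final-sale: yes → true
  receipt or order number provided: yes → true
  packaging opened: yes → true
  restocking fee paid: yes → true
  return reason ∈ {defective, other, unwanted, wrong-item}: unwanted is in the set → true
  item price < 1045.55 USD: 1284.19 < 1045.55 is false
  days since delivery ≤ 105 days: 113 ≤ 105 is false
  item category ∈ {electronics, furniture, jewelry}: apparel is not in the set → false
Combine:
[1.1] NOT true = false
[1] false OR false OR true = true
[2.3] NOT true = false
[2] false OR true OR false = true
[3.3] NOT true = false
[3] true OR true OR false = true
[4] true OR true OR true = true
[5] false OR true = true
[6.2] NOT false = true
[6] false OR true = true
[root] true AND true AND true AND true AND true AND true = true
Overall: true → accepted

Accepted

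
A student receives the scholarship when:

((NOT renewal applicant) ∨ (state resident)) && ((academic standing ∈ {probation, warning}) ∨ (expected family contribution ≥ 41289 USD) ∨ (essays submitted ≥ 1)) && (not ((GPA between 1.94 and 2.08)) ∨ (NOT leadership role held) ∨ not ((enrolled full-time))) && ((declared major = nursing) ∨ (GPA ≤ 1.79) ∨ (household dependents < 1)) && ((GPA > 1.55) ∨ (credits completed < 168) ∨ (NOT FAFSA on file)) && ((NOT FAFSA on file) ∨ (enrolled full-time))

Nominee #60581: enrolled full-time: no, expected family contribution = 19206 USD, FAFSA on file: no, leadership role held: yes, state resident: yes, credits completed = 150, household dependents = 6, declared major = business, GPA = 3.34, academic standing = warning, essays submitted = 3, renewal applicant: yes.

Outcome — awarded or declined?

Declined

Atomic conditions:
  NOT renewal applicant: yes → false
  state resident: yes → true
  academic standing ∈ {probation, warning}: warning is in the set → true
  expected family contribution ≥ 41289 USD: 19206 ≥ 41289 is false
  essays submitted ≥ 1: 3 ≥ 1 is true
  GPA between 1.94 and 2.08: 3.34 in [1.94, 2.08] is false
  NOT leadership role held: yes → false
  enrolled full-time: no → false
  declared major = nursing: business == nursing is false
  GPA ≤ 1.79: 3.34 ≤ 1.79 is false
  household dependents < 1: 6 < 1 is false
  GPA > 1.55: 3.34 > 1.55 is true
  credits completed < 168: 150 < 168 is true
  NOT FAFSA on file: no → true
Combine:
[1] false OR true = true
[2] true OR false OR true = true
[3.1] NOT false = true
[3.3] NOT false = true
[3] true OR false OR true = true
[4] false OR false OR false = false
[5] true OR true OR true = true
[6] true OR false = true
[root] true AND true AND true AND false AND true AND true = false
Overall: false → declined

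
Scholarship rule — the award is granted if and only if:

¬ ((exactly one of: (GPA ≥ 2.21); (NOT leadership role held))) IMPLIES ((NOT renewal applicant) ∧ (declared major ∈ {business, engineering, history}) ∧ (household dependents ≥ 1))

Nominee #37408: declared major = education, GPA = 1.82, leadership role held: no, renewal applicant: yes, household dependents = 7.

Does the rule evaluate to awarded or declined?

Awarded

Atomic conditions:
  GPA ≥ 2.21: 1.82 ≥ 2.21 is false
  NOT leadership role held: no → true
  NOT renewal applicant: yes → false
  declared major ∈ {business, engineering, history}: education is not in the set → false
  household dependents ≥ 1: 7 ≥ 1 is true
Combine:
[1.1] exactly-one(false, true) = true
[1] NOT true = false
[2] false AND false AND true = false
[root] false → false (antecedent false ⇒ implication holds) = true
Overall: true → awarded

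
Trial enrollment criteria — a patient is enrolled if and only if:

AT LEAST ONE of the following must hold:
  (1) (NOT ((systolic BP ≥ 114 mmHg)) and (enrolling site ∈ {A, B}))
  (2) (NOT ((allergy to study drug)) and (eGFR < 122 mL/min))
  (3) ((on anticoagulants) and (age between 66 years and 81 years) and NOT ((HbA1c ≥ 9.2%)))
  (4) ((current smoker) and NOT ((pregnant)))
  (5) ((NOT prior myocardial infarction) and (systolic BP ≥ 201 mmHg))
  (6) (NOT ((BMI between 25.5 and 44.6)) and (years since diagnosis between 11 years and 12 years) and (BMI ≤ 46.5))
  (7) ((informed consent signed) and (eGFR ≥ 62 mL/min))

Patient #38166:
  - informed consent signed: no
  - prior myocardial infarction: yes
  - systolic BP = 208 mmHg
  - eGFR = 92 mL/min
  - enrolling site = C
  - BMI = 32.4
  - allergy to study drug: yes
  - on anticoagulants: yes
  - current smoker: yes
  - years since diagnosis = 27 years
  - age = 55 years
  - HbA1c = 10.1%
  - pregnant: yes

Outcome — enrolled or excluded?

Atomic conditions:
  systolic BP ≥ 114 mmHg: 208 ≥ 114 is true
  enrolling site ∈ {A, B}: C is not in the set → false
  allergy to study drug: yes → true
  eGFR < 122 mL/min: 92 < 122 is true
  on anticoagulants: yes → true
  age between 66 years and 81 years: 55 in [66, 81] is false
  HbA1c ≥ 9.2%: 10.1 ≥ 9.2 is true
  current smoker: yes → true
  pregnant: yes → true
  NOT prior myocardial infarction: yes → false
  systolic BP ≥ 201 mmHg: 208 ≥ 201 is true
  BMI between 25.5 and 44.6: 32.4 in [25.5, 44.6] is true
  years since diagnosis between 11 years and 12 years: 27 in [11, 12] is false
  BMI ≤ 46.5: 32.4 ≤ 46.5 is true
  informed consent signed: no → false
  eGFR ≥ 62 mL/min: 92 ≥ 62 is true
Combine:
[1.1] NOT true = false
[1] false AND false = false
[2.1] NOT true = false
[2] false AND true = false
[3.3] NOT true = false
[3] true AND false AND false = false
[4.2] NOT true = false
[4] true AND false = false
[5] false AND true = false
[6.1] NOT true = false
[6] false AND false AND true = false
[7] false AND true = false
[root] false OR false OR false OR false OR false OR false OR false = false
Overall: false → excluded

Excluded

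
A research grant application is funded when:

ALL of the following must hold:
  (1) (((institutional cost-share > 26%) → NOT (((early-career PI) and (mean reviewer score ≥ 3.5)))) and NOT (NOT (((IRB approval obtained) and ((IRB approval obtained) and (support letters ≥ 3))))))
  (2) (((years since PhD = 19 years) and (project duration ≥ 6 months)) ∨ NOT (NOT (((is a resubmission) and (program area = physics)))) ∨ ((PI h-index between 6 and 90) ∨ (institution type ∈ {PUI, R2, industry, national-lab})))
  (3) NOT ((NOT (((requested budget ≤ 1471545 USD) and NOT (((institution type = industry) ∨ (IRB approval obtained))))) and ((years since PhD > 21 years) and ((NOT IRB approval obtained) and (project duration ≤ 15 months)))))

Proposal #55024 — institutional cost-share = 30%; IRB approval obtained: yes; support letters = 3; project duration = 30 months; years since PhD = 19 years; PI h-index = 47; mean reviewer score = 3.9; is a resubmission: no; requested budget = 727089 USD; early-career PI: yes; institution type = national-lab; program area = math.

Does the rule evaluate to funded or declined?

Atomic conditions:
  institutional cost-share > 26%: 30 > 26 is true
  early-career PI: yes → true
  mean reviewer score ≥ 3.5: 3.9 ≥ 3.5 is true
  IRB approval obtained: yes → true
  support letters ≥ 3: 3 ≥ 3 is true
  years since PhD = 19 years: 19 == 19 is true
  project duration ≥ 6 months: 30 ≥ 6 is true
  is a resubmission: no → false
  program area = physics: math == physics is false
  PI h-index between 6 and 90: 47 in [6, 90] is true
  institution type ∈ {PUI, R2, industry, national-lab}: national-lab is in the set → true
  requested budget ≤ 1471545 USD: 727089 ≤ 1471545 is true
  institution type = industry: national-lab == industry is false
  years since PhD > 21 years: 19 > 21 is false
  NOT IRB approval obtained: yes → false
  project duration ≤ 15 months: 30 ≤ 15 is false
Combine:
[1.1.2.1] true AND true = true
[1.1.2] NOT true = false
[1.1] true → false = false
[1.2.1.1.2] true AND true = true
[1.2.1.1] true AND true = true
[1.2.1] NOT true = false
[1.2] NOT false = true
[1] false AND true = false
[2.1] true AND true = true
[2.2.1.1] false AND false = false
[2.2.1] NOT false = true
[2.2] NOT true = false
[2.3] true OR true = true
[2] true OR false OR true = true
[3.1.1.1.2.1] false OR true = true
[3.1.1.1.2] NOT true = false
[3.1.1.1] true AND false = false
[3.1.1] NOT false = true
[3.1.2.2] false AND false = false
[3.1.2] false AND false = false
[3.1] true AND false = false
[3] NOT false = true
[root] false AND true AND true = false
Overall: false → declined

Declined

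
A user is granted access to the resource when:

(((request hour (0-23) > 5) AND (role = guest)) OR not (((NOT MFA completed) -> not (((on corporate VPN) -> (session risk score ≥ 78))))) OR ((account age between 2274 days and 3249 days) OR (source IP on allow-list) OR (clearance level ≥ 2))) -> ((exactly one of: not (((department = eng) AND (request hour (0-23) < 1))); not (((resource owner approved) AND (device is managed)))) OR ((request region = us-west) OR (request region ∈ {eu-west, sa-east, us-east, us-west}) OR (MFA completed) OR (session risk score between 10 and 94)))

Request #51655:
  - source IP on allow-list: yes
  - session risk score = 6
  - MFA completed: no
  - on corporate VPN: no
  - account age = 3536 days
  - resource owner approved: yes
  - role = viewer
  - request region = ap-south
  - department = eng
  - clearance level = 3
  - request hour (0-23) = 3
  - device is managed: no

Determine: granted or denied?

Atomic conditions:
  request hour (0-23) > 5: 3 > 5 is false
  role = guest: viewer == guest is false
  NOT MFA completed: no → true
  on corporate VPN: no → false
  session risk score ≥ 78: 6 ≥ 78 is false
  account age between 2274 days and 3249 days: 3536 in [2274, 3249] is false
  source IP on allow-list: yes → true
  clearance level ≥ 2: 3 ≥ 2 is true
  department = eng: eng == eng is true
  request hour (0-23) < 1: 3 < 1 is false
  resource owner approved: yes → true
  device is managed: no → false
  request region = us-west: ap-south == us-west is false
  request region ∈ {eu-west, sa-east, us-east, us-west}: ap-south is not in the set → false
  MFA completed: no → false
  session risk score between 10 and 94: 6 in [10, 94] is false
Combine:
[1.1] false AND false = false
[1.2.1.2.1] false → false (antecedent false ⇒ implication holds) = true
[1.2.1.2] NOT true = false
[1.2.1] true → false = false
[1.2] NOT false = true
[1.3] false OR true OR true = true
[1] false OR true OR true = true
[2.1.1.1] true AND false = false
[2.1.1] NOT false = true
[2.1.2.1] true AND false = false
[2.1.2] NOT false = true
[2.1] exactly-one(true, true) = false
[2.2] false OR false OR false OR false = false
[2] false OR false = false
[root] true → false = false
Overall: false → denied

Denied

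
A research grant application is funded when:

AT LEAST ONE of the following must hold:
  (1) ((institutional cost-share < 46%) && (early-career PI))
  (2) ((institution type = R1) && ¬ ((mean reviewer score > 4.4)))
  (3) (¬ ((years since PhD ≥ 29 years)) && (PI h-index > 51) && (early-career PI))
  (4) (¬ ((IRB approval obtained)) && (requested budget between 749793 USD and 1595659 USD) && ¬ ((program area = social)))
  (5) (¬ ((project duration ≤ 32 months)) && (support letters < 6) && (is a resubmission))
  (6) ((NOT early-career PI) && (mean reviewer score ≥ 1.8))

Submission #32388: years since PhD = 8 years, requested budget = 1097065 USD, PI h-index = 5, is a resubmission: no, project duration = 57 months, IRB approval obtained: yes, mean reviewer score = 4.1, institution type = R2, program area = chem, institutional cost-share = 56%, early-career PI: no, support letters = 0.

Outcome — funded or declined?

Funded

Atomic conditions:
  institutional cost-share < 46%: 56 < 46 is false
  early-career PI: no → false
  institution type = R1: R2 == R1 is false
  mean reviewer score > 4.4: 4.1 > 4.4 is false
  years since PhD ≥ 29 years: 8 ≥ 29 is false
  PI h-index > 51: 5 > 51 is false
  IRB approval obtained: yes → true
  requested budget between 749793 USD and 1595659 USD: 1097065 in [749793, 1595659] is true
  program area = social: chem == social is false
  project duration ≤ 32 months: 57 ≤ 32 is false
  support letters < 6: 0 < 6 is true
  is a resubmission: no → false
  NOT early-career PI: no → true
  mean reviewer score ≥ 1.8: 4.1 ≥ 1.8 is true
Combine:
[1] false AND false = false
[2.2] NOT false = true
[2] false AND true = false
[3.1] NOT false = true
[3] true AND false AND false = false
[4.1] NOT true = false
[4.3] NOT false = true
[4] false AND true AND true = false
[5.1] NOT false = true
[5] true AND true AND false = false
[6] true AND true = true
[root] false OR false OR false OR false OR false OR true = true
Overall: true → funded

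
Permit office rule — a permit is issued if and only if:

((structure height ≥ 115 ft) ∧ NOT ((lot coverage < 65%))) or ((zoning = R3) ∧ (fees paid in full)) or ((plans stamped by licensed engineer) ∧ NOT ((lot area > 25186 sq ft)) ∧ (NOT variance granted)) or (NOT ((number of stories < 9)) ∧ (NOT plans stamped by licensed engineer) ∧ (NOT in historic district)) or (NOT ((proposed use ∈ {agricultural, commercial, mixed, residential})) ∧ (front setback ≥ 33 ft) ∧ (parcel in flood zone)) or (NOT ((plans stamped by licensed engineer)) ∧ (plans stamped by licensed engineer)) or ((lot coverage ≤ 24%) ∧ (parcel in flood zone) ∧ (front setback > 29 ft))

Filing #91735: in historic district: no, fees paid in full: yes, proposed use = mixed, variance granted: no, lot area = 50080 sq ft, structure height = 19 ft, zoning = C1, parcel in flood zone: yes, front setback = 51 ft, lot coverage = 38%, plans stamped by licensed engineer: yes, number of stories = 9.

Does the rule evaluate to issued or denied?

Denied

Atomic conditions:
  structure height ≥ 115 ft: 19 ≥ 115 is false
  lot coverage < 65%: 38 < 65 is true
  zoning = R3: C1 == R3 is false
  fees paid in full: yes → true
  plans stamped by licensed engineer: yes → true
  lot area > 25186 sq ft: 50080 > 25186 is true
  NOT variance granted: no → true
  number of stories < 9: 9 < 9 is false
  NOT plans stamped by licensed engineer: yes → false
  NOT in historic district: no → true
  proposed use ∈ {agricultural, commercial, mixed, residential}: mixed is in the set → true
  front setback ≥ 33 ft: 51 ≥ 33 is true
  parcel in flood zone: yes → true
  lot coverage ≤ 24%: 38 ≤ 24 is false
  front setback > 29 ft: 51 > 29 is true
Combine:
[1.2] NOT true = false
[1] false AND false = false
[2] false AND true = false
[3.2] NOT true = false
[3] true AND false AND true = false
[4.1] NOT false = true
[4] true AND false AND true = false
[5.1] NOT true = false
[5] false AND true AND true = false
[6.1] NOT true = false
[6] false AND true = false
[7] false AND true AND true = false
[root] false OR false OR false OR false OR false OR false OR false = false
Overall: false → denied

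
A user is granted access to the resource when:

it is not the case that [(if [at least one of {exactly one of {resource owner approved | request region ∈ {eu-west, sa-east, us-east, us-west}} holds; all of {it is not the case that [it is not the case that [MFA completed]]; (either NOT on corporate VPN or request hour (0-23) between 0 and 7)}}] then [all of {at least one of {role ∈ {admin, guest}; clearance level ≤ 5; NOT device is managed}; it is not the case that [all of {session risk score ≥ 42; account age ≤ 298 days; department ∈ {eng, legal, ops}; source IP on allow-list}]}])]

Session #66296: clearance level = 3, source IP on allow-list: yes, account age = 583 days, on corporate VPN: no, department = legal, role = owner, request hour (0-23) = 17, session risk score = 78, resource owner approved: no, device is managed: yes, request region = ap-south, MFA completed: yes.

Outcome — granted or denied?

Atomic conditions:
  resource owner approved: no → false
  request region ∈ {eu-west, sa-east, us-east, us-west}: ap-south is not in the set → false
  MFA completed: yes → true
  NOT on corporate VPN: no → true
  request hour (0-23) between 0 and 7: 17 in [0, 7] is false
  role ∈ {admin, guest}: owner is not in the set → false
  clearance level ≤ 5: 3 ≤ 5 is true
  NOT device is managed: yes → false
  session risk score ≥ 42: 78 ≥ 42 is true
  account age ≤ 298 days: 583 ≤ 298 is false
  department ∈ {eng, legal, ops}: legal is in the set → true
  source IP on allow-list: yes → true
Combine:
[1.1.1] exactly-one(false, false) = false
[1.1.2.1.1] NOT true = false
[1.1.2.1] NOT false = true
[1.1.2.2] true OR false = true
[1.1.2] true AND true = true
[1.1] false OR true = true
[1.2.1] false OR true OR false = true
[1.2.2.1] true AND false AND true AND true = false
[1.2.2] NOT false = true
[1.2] true AND true = true
[1] true → true = true
[root] NOT true = false
Overall: false → denied

Denied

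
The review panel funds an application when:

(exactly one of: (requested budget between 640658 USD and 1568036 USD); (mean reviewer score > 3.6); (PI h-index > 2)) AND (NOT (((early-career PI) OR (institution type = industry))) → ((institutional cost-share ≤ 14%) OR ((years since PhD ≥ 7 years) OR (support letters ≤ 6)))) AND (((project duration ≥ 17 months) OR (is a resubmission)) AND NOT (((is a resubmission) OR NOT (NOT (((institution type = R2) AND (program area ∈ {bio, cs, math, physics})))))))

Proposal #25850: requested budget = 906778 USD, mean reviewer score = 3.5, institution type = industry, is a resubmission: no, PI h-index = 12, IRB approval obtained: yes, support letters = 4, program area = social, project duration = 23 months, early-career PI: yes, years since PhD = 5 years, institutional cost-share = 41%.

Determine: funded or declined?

Declined

Atomic conditions:
  requested budget between 640658 USD and 1568036 USD: 906778 in [640658, 1568036] is true
  mean reviewer score > 3.6: 3.5 > 3.6 is false
  PI h-index > 2: 12 > 2 is true
  early-career PI: yes → true
  institution type = industry: industry == industry is true
  institutional cost-share ≤ 14%: 41 ≤ 14 is false
  years since PhD ≥ 7 years: 5 ≥ 7 is false
  support letters ≤ 6: 4 ≤ 6 is true
  project duration ≥ 17 months: 23 ≥ 17 is true
  is a resubmission: no → false
  institution type = R2: industry == R2 is false
  program area ∈ {bio, cs, math, physics}: social is not in the set → false
Combine:
[1] exactly-one(true, false, true) = false
[2.1.1] true OR true = true
[2.1] NOT true = false
[2.2.2] false OR true = true
[2.2] false OR true = true
[2] false → true (antecedent false ⇒ implication holds) = true
[3.1] true OR false = true
[3.2.1.2.1.1] false AND false = false
[3.2.1.2.1] NOT false = true
[3.2.1.2] NOT true = false
[3.2.1] false OR false = false
[3.2] NOT false = true
[3] true AND true = true
[root] false AND true AND true = false
Overall: false → declined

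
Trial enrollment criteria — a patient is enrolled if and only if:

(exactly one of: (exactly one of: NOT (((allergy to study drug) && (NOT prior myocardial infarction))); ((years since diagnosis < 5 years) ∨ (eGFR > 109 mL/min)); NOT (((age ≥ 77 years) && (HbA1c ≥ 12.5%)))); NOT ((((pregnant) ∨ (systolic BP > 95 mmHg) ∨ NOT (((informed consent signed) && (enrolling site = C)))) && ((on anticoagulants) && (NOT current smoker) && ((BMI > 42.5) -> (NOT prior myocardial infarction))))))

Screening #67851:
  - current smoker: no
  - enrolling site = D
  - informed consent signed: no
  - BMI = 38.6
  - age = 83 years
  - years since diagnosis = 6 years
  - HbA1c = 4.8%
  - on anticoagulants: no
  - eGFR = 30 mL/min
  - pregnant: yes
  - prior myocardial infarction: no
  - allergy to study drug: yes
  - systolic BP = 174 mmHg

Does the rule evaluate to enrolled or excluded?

Excluded

Atomic conditions:
  allergy to study drug: yes → true
  NOT prior myocardial infarction: no → true
  years since diagnosis < 5 years: 6 < 5 is false
  eGFR > 109 mL/min: 30 > 109 is false
  age ≥ 77 years: 83 ≥ 77 is true
  HbA1c ≥ 12.5%: 4.8 ≥ 12.5 is false
  pregnant: yes → true
  systolic BP > 95 mmHg: 174 > 95 is true
  informed consent signed: no → false
  enrolling site = C: D == C is false
  on anticoagulants: no → false
  NOT current smoker: no → true
  BMI > 42.5: 38.6 > 42.5 is false
Combine:
[1.1.1] true AND true = true
[1.1] NOT true = false
[1.2] false OR false = false
[1.3.1] true AND false = false
[1.3] NOT false = true
[1] exactly-one(false, false, true) = true
[2.1.1.3.1] false AND false = false
[2.1.1.3] NOT false = true
[2.1.1] true OR true OR true = true
[2.1.2.3] false → true (antecedent false ⇒ implication holds) = true
[2.1.2] false AND true AND true = false
[2.1] true AND false = false
[2] NOT false = true
[root] exactly-one(true, true) = false
Overall: false → excluded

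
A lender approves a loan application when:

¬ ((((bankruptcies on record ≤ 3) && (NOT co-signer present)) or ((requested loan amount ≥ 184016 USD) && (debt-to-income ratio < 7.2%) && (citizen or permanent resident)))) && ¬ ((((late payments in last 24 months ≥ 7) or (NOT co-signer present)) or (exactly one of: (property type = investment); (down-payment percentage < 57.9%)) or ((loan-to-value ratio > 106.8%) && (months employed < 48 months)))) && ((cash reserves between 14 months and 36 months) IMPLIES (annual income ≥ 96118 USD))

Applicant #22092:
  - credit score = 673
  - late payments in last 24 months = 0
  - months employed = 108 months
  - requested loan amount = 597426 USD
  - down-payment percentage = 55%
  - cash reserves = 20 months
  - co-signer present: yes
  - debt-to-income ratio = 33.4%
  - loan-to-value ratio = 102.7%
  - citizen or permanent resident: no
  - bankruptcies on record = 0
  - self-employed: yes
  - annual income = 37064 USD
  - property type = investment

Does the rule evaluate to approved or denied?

Denied

Atomic conditions:
  bankruptcies on record ≤ 3: 0 ≤ 3 is true
  NOT co-signer present: yes → false
  requested loan amount ≥ 184016 USD: 597426 ≥ 184016 is true
  debt-to-income ratio < 7.2%: 33.4 < 7.2 is false
  citizen or permanent resident: no → false
  late payments in last 24 months ≥ 7: 0 ≥ 7 is false
  property type = investment: investment == investment is true
  down-payment percentage < 57.9%: 55 < 57.9 is true
  loan-to-value ratio > 106.8%: 102.7 > 106.8 is false
  months employed < 48 months: 108 < 48 is false
  cash reserves between 14 months and 36 months: 20 in [14, 36] is true
  annual income ≥ 96118 USD: 37064 ≥ 96118 is false
Combine:
[1.1.1] true AND false = false
[1.1.2] true AND false AND false = false
[1.1] false OR false = false
[1] NOT false = true
[2.1.1] false OR false = false
[2.1.2] exactly-one(true, true) = false
[2.1.3] false AND false = false
[2.1] false OR false OR false = false
[2] NOT false = true
[3] true → false = false
[root] true AND true AND false = false
Overall: false → denied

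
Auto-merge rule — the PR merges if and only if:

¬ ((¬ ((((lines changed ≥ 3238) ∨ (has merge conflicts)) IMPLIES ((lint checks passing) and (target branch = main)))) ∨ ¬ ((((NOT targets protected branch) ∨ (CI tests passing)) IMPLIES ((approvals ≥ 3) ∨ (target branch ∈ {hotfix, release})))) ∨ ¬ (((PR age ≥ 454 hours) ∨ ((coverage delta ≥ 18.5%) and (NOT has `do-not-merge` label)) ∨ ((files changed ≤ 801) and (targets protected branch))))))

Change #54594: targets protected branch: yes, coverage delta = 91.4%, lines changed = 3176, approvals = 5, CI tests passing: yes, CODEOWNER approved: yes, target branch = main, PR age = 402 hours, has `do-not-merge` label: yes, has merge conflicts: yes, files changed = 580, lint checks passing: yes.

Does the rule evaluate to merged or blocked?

Merged

Atomic conditions:
  lines changed ≥ 3238: 3176 ≥ 3238 is false
  has merge conflicts: yes → true
  lint checks passing: yes → true
  target branch = main: main == main is true
  NOT targets protected branch: yes → false
  CI tests passing: yes → true
  approvals ≥ 3: 5 ≥ 3 is true
  target branch ∈ {hotfix, release}: main is not in the set → false
  PR age ≥ 454 hours: 402 ≥ 454 is false
  coverage delta ≥ 18.5%: 91.4 ≥ 18.5 is true
  NOT has `do-not-merge` label: yes → false
  files changed ≤ 801: 580 ≤ 801 is true
  targets protected branch: yes → true
Combine:
[1.1.1.1] false OR true = true
[1.1.1.2] true AND true = true
[1.1.1] true → true = true
[1.1] NOT true = false
[1.2.1.1] false OR true = true
[1.2.1.2] true OR false = true
[1.2.1] true → true = true
[1.2] NOT true = false
[1.3.1.2] true AND false = false
[1.3.1.3] true AND true = true
[1.3.1] false OR false OR true = true
[1.3] NOT true = false
[1] false OR false OR false = false
[root] NOT false = true
Overall: true → merged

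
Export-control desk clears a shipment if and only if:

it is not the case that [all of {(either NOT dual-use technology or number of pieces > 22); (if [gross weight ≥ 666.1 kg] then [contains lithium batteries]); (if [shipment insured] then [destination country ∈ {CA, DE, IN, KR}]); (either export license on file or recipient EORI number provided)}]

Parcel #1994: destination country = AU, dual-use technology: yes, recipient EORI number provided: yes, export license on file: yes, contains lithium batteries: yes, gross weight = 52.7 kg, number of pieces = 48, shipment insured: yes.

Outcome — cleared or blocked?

Cleared

Atomic conditions:
  NOT dual-use technology: yes → false
  number of pieces > 22: 48 > 22 is true
  gross weight ≥ 666.1 kg: 52.7 ≥ 666.1 is false
  contains lithium batteries: yes → true
  shipment insured: yes → true
  destination country ∈ {CA, DE, IN, KR}: AU is not in the set → false
  export license on file: yes → true
  recipient EORI number provided: yes → true
Combine:
[1.1] false OR true = true
[1.2] false → true (antecedent false ⇒ implication holds) = true
[1.3] true → false = false
[1.4] true OR true = true
[1] true AND true AND false AND true = false
[root] NOT false = true
Overall: true → cleared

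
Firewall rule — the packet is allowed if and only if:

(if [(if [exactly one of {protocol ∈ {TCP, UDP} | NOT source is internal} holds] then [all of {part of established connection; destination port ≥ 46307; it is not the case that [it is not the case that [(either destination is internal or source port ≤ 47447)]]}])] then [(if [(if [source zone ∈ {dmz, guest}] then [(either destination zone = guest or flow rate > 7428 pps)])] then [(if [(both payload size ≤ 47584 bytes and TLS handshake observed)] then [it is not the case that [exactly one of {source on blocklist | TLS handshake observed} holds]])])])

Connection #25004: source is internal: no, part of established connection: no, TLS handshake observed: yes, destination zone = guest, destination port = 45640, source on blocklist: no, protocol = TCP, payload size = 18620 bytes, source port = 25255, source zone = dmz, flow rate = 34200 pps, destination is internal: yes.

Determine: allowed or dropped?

Dropped

Atomic conditions:
  protocol ∈ {TCP, UDP}: TCP is in the set → true
  NOT source is internal: no → true
  part of established connection: no → false
  destination port ≥ 46307: 45640 ≥ 46307 is false
  destination is internal: yes → true
  source port ≤ 47447: 25255 ≤ 47447 is true
  source zone ∈ {dmz, guest}: dmz is in the set → true
  destination zone = guest: guest == guest is true
  flow rate > 7428 pps: 34200 > 7428 is true
  payload size ≤ 47584 bytes: 18620 ≤ 47584 is true
  TLS handshake observed: yes → true
  source on blocklist: no → false
Combine:
[1.1] exactly-one(true, true) = false
[1.2.3.1.1] true OR true = true
[1.2.3.1] NOT true = false
[1.2.3] NOT false = true
[1.2] false AND false AND true = false
[1] false → false (antecedent false ⇒ implication holds) = true
[2.1.2] true OR true = true
[2.1] true → true = true
[2.2.1] true AND true = true
[2.2.2.1] exactly-one(false, true) = true
[2.2.2] NOT true = false
[2.2] true → false = false
[2] true → false = false
[root] true → false = false
Overall: false → dropped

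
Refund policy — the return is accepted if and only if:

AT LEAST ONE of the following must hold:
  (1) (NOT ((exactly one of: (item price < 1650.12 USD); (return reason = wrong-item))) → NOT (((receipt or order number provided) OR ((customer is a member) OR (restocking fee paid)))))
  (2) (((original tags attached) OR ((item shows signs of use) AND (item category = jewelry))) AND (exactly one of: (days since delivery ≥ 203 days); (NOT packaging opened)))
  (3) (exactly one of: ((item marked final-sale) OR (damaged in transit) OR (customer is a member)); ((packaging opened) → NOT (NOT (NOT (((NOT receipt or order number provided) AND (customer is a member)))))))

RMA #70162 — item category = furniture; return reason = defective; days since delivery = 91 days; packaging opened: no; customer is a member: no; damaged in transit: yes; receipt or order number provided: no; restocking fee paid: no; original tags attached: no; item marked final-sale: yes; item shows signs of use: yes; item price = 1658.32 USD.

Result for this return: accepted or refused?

Accepted

Atomic conditions:
  item price < 1650.12 USD: 1658.32 < 1650.12 is false
  return reason = wrong-item: defective == wrong-item is false
  receipt or order number provided: no → false
  customer is a member: no → false
  restocking fee paid: no → false
  original tags attached: no → false
  item shows signs of use: yes → true
  item category = jewelry: furniture == jewelry is false
  days since delivery ≥ 203 days: 91 ≥ 203 is false
  NOT packaging opened: no → true
  item marked final-sale: yes → true
  damaged in transit: yes → true
  packaging opened: no → false
  NOT receipt or order number provided: no → true
Combine:
[1.1.1] exactly-one(false, false) = false
[1.1] NOT false = true
[1.2.1.2] false OR false = false
[1.2.1] false OR false = false
[1.2] NOT false = true
[1] true → true = true
[2.1.2] true AND false = false
[2.1] false OR false = false
[2.2] exactly-one(false, true) = true
[2] false AND true = false
[3.1] true OR true OR false = true
[3.2.2.1.1.1] true AND false = false
[3.2.2.1.1] NOT false = true
[3.2.2.1] NOT true = false
[3.2.2] NOT false = true
[3.2] false → true (antecedent false ⇒ implication holds) = true
[3] exactly-one(true, true) = false
[root] true OR false OR false = true
Overall: true → accepted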